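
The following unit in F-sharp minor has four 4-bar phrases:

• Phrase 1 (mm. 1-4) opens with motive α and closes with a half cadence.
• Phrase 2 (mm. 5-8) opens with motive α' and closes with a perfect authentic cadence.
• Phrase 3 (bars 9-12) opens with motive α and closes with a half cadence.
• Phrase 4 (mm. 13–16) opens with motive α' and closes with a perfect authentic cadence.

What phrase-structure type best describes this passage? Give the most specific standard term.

repeated period

The cadence pattern HC–PAC–HC–PAC is weak–strong twice, and phrases 3–4 restate phrases 1–2: a period heard twice, not a double period (which would end weakly at phrase 2).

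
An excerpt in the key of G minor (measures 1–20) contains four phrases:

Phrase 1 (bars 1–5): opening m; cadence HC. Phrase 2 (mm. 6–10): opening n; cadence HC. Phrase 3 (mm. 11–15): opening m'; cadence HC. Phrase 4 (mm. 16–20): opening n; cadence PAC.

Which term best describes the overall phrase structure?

parallel double period

Four phrases in two halves: the first half (mm. 1-10) ends with a half cadence, the second (bars 11-20) with a perfect authentic cadence — a large antecedent–consequent pair, i.e. a double period.
Phrase 3 begins with the same material as phrase 1, making it parallel.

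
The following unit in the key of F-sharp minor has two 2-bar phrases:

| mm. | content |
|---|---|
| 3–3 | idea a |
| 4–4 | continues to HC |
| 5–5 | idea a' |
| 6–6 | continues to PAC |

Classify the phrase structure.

Phrase 1 ends with a half cadence (weaker) and phrase 2 with a perfect authentic cadence (stronger): antecedent + consequent = a period.
The two phrases open with the same material (a / a'), so the period is parallel.

parallel period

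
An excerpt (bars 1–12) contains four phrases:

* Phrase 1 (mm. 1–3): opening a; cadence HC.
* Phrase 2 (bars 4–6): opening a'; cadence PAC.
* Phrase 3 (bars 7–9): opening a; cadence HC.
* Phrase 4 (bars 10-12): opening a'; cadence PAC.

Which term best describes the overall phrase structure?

The cadence pattern HC–PAC–HC–PAC is weak–strong twice, and phrases 3–4 restate phrases 1–2: a period heard twice, not a double period (which would end weakly at phrase 2).

repeated period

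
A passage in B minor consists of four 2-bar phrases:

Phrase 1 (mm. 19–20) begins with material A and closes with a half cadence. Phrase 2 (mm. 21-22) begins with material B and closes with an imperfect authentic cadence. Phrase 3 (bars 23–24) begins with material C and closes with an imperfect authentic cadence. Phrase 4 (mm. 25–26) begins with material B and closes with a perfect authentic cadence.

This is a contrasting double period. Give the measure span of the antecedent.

In a double period the first pair of phrases (ending imperfect authentic cadence) is the large antecedent and the second pair (ending perfect authentic cadence) is the large consequent; the antecedent is measures 19–22.

measures 19–22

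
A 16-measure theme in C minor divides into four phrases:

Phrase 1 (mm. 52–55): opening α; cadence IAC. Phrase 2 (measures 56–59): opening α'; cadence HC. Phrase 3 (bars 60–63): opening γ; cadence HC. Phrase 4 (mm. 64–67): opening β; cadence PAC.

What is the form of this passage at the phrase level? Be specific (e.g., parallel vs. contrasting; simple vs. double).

Four phrases in two halves: the first half (mm. 52–59) ends with a half cadence, the second (measures 60–67) with a perfect authentic cadence — a large antecedent–consequent pair, i.e. a double period.
Phrase 3 begins with different material from phrase 1, making it contrasting.

contrasting double period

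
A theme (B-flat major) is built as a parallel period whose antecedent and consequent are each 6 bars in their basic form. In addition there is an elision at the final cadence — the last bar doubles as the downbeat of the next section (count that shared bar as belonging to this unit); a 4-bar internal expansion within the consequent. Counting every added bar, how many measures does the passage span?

16 measures

Basic parallel period: 6 + 6 = 12 bars.
12 (basic form) + 4 (internal expansion) = 16.
The elision shares a bar with the next section but does not change this unit's count.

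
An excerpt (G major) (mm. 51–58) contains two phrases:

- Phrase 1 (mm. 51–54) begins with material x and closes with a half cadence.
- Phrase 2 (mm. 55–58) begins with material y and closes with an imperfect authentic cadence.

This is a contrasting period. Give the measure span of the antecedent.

measures 51–54

The phrase ending with the weaker cadence (half cadence) is the antecedent; the one ending more conclusively (imperfect authentic cadence) is the consequent. The antecedent is measures 51–54.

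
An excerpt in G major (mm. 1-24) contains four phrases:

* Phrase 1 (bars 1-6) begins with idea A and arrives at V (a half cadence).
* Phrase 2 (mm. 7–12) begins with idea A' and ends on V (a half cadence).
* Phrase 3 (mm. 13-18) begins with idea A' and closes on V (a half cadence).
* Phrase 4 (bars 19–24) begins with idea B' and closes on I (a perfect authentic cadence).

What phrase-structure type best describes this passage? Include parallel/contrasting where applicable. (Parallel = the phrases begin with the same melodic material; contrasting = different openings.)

Four phrases in two halves: the first half (mm. 1–12) ends with a half cadence, the second (mm. 13–24) with a perfect authentic cadence — a large antecedent–consequent pair, i.e. a double period.
Phrase 3 begins with the same material as phrase 1, making it parallel.

parallel double period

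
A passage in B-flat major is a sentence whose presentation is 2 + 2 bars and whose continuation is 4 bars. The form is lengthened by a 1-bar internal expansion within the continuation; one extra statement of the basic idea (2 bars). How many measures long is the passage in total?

11 measures

Basic sentence: 2 + 2 + 4 = 8 bars.
8 (basic form) + 1 (internal expansion) + 2 (extra statement) = 11.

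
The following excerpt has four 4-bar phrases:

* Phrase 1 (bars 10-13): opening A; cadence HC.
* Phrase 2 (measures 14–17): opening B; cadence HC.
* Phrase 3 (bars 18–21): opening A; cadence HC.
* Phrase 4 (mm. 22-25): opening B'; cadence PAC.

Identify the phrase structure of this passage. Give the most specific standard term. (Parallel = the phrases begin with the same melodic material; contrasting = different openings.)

Four phrases in two halves: the first half (bars 10-17) ends with a half cadence, the second (measures 18–25) with a perfect authentic cadence — a large antecedent–consequent pair, i.e. a double period.
Phrase 3 begins with the same material as phrase 1, making it parallel.

parallel double period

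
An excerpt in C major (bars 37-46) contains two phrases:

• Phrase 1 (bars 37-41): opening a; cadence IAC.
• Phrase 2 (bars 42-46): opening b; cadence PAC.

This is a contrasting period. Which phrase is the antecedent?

phrase 1

The phrase ending with the weaker cadence (imperfect authentic cadence) is the antecedent; the one ending more conclusively (perfect authentic cadence) is the consequent. The antecedent is phrase 1.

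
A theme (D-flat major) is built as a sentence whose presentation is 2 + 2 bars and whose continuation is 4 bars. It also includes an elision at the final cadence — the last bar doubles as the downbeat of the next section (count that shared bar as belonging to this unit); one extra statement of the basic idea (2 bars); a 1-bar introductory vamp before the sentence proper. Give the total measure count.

Basic sentence: 2 + 2 + 4 = 8 bars.
8 (basic form) + 2 (extra statement) + 1 (introduction) = 11.
The elision shares a bar with the next section but does not change this unit's count.

11 measures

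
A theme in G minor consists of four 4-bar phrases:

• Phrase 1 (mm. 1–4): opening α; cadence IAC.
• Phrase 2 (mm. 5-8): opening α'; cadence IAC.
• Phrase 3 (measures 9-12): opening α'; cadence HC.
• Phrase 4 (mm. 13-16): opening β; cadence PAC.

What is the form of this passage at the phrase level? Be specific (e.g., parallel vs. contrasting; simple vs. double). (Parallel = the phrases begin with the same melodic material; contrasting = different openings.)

Four phrases in two halves: the first half (bars 1–8) ends with an imperfect authentic cadence, the second (measures 9–16) with a perfect authentic cadence — a large antecedent–consequent pair, i.e. a double period.
Phrase 3 begins with the same material as phrase 1, making it parallel.

parallel double period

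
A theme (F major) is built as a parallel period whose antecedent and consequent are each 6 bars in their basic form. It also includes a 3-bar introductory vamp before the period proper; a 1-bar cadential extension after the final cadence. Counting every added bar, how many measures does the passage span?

Basic parallel period: 6 + 6 = 12 bars.
12 (basic form) + 3 (introduction) + 1 (cadential extension) = 16.

16 measures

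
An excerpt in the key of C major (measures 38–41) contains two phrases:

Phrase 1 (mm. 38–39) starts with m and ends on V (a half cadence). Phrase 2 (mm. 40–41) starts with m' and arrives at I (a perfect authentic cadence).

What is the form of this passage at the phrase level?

Phrase 1 ends with a half cadence (weaker) and phrase 2 with a perfect authentic cadence (stronger): antecedent + consequent = a period.
The two phrases open with the same material (m / m'), so the period is parallel.

parallel period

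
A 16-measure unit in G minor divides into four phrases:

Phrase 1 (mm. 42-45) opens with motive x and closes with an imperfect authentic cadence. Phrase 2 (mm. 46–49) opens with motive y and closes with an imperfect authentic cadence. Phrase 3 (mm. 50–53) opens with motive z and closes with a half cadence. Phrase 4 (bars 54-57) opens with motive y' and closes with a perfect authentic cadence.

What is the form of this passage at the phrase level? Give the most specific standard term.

Four phrases in two halves: the first half (bars 42-49) ends with an imperfect authentic cadence, the second (bars 50–57) with a perfect authentic cadence — a large antecedent–consequent pair, i.e. a double period.
Phrase 3 begins with different material from phrase 1, making it contrasting.

contrasting double period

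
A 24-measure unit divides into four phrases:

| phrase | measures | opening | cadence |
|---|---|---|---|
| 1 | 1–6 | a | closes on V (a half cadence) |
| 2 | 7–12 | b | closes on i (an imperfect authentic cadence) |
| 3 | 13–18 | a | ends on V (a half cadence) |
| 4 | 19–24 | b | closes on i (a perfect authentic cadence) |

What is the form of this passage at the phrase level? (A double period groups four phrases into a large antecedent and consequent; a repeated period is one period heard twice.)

parallel double period

Four phrases in two halves: the first half (measures 1-12) ends with an imperfect authentic cadence, the second (mm. 13–24) with a perfect authentic cadence — a large antecedent–consequent pair, i.e. a double period.
Phrase 3 begins with the same material as phrase 1, making it parallel.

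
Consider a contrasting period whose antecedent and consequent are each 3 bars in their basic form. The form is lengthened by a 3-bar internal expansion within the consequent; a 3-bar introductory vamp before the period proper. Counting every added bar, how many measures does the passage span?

12 measures

Basic contrasting period: 3 + 3 = 6 bars.
6 (basic form) + 3 (internal expansion) + 3 (introduction) = 12.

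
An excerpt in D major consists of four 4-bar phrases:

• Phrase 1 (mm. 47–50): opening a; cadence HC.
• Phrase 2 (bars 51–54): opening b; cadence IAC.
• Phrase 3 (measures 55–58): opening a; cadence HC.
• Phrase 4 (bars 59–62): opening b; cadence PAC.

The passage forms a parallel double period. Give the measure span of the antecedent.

In a double period the first pair of phrases (ending imperfect authentic cadence) is the large antecedent and the second pair (ending perfect authentic cadence) is the large consequent; the antecedent is measures 47–54.

measures 47–54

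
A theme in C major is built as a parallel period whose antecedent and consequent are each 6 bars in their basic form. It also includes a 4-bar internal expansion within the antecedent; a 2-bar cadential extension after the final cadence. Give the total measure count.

18 measures

Basic parallel period: 6 + 6 = 12 bars.
12 (basic form) + 4 (internal expansion) + 2 (cadential extension) = 18.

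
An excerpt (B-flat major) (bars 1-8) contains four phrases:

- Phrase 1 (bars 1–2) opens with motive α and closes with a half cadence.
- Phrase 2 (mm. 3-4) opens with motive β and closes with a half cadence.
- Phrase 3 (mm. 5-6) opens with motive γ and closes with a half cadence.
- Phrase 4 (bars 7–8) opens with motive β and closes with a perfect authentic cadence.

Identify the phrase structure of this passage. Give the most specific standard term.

contrasting double period

Four phrases in two halves: the first half (mm. 1-4) ends with a half cadence, the second (bars 5–8) with a perfect authentic cadence — a large antecedent–consequent pair, i.e. a double period.
Phrase 3 begins with different material from phrase 1, making it contrasting.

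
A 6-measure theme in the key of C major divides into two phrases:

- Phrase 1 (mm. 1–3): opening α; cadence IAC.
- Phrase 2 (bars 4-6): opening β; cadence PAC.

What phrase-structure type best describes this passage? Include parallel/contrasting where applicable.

contrasting period

Phrase 1 ends with an imperfect authentic cadence (weaker) and phrase 2 with a perfect authentic cadence (stronger): antecedent + consequent = a period.
The two phrases open with different material (α / β), so the period is contrasting.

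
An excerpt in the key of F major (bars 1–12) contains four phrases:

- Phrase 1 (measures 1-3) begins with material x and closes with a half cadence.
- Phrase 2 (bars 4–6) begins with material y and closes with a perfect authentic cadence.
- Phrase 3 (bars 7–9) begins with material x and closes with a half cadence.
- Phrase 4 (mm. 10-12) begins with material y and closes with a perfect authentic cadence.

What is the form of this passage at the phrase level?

repeated period

The cadence pattern HC–PAC–HC–PAC is weak–strong twice, and phrases 3–4 restate phrases 1–2: a period heard twice, not a double period (which would end weakly at phrase 2).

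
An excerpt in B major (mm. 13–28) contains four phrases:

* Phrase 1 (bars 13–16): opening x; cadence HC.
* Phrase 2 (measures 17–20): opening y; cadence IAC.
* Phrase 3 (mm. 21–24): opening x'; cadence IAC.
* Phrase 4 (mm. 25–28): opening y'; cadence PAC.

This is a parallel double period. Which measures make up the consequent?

measures 21–28

In a double period the first pair of phrases (ending imperfect authentic cadence) is the large antecedent and the second pair (ending perfect authentic cadence) is the large consequent; the consequent is measures 21–28.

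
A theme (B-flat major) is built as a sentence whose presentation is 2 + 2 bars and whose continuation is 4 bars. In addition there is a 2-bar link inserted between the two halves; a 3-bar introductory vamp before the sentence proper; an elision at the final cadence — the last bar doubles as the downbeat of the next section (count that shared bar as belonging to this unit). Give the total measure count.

Basic sentence: 2 + 2 + 4 = 8 bars.
8 (basic form) + 2 (link) + 3 (introduction) = 13.
The elision shares a bar with the next section but does not change this unit's count.

13 measures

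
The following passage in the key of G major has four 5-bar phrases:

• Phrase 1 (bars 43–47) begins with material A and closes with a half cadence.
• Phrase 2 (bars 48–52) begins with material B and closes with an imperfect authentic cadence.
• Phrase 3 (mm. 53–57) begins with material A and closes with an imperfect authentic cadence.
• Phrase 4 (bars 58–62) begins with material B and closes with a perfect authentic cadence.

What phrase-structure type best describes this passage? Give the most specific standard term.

Four phrases in two halves: the first half (mm. 43-52) ends with an imperfect authentic cadence, the second (mm. 53–62) with a perfect authentic cadence — a large antecedent–consequent pair, i.e. a double period.
Phrase 3 begins with the same material as phrase 1, making it parallel.

parallel double period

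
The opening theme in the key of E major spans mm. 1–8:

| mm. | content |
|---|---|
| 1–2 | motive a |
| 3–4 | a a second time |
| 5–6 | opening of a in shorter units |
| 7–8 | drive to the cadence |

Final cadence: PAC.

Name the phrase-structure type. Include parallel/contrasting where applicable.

sentence

Basic idea (mm. 1–2) + its repetition (measures 3–4) form the presentation; fragmentation and cadence (bars 5-8) form the continuation — the 8-bar whole is a sentence.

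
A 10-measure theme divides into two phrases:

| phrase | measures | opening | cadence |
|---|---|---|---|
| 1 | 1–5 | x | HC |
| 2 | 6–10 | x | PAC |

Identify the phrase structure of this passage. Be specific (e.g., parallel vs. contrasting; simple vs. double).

Phrase 1 ends with a half cadence (weaker) and phrase 2 with a perfect authentic cadence (stronger): antecedent + consequent = a period.
The two phrases open with the same material (x / x), so the period is parallel.

parallel period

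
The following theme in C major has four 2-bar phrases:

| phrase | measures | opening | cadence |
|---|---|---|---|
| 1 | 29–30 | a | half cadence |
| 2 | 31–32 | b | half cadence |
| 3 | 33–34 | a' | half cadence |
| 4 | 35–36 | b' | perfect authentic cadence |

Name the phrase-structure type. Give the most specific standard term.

parallel double period

Four phrases in two halves: the first half (measures 29–32) ends with a half cadence, the second (mm. 33–36) with a perfect authentic cadence — a large antecedent–consequent pair, i.e. a double period.
Phrase 3 begins with the same material as phrase 1, making it parallel.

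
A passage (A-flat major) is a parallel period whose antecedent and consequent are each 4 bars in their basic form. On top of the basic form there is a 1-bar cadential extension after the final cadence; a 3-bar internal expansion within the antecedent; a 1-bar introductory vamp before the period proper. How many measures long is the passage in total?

13 measures

Basic parallel period: 4 + 4 = 8 bars.
8 (basic form) + 1 (cadential extension) + 3 (internal expansion) + 1 (introduction) = 13.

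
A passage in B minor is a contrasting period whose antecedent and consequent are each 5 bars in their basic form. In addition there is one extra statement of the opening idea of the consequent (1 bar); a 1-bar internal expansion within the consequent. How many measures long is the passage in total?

12 measures

Basic contrasting period: 5 + 5 = 10 bars.
10 (basic form) + 1 (extra statement) + 1 (internal expansion) = 12.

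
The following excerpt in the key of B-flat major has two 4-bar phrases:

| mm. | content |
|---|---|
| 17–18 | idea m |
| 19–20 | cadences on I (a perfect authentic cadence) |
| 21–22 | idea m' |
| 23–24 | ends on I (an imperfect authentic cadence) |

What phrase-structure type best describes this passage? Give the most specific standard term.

phrase group

The second phrase closes with an imperfect authentic cadence, which is not stronger than the first phrase's perfect authentic cadence; without a weak→strong cadential pair there is no antecedent–consequent relationship, so this is a phrase group rather than a period.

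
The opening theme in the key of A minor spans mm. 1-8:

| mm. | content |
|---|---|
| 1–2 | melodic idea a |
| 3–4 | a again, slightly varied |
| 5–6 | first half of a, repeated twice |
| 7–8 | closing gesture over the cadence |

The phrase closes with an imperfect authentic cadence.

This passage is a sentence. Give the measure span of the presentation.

measures 1–4

The presentation of a sentence is the basic idea (mm. 1–2) plus its repetition (bars 3–4); the presentation is therefore bars 1–4.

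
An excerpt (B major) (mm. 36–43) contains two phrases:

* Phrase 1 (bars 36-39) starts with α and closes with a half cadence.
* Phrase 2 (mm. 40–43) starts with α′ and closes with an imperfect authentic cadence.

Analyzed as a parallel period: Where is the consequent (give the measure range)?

The antecedent is the phrase ending with the weaker cadence (half cadence, phrase 1) and the consequent the one ending more conclusively (imperfect authentic cadence, phrase 2); the consequent is mm. 40–43.

measures 40–43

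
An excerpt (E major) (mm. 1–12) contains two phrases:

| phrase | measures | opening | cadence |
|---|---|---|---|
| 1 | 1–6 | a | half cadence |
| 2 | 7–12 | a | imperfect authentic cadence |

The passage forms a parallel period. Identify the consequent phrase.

The phrase ending with the weaker cadence (half cadence) is the antecedent; the one ending more conclusively (imperfect authentic cadence) is the consequent. The consequent is phrase 2.

phrase 2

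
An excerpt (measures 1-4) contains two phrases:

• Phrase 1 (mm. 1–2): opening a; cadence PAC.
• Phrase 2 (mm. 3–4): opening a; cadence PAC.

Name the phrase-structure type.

Both phrases have the same opening (a) and the same cadence (perfect authentic cadence): the second is a restatement, not a consequent, so this is a repeated phrase rather than a period.

repeated phrase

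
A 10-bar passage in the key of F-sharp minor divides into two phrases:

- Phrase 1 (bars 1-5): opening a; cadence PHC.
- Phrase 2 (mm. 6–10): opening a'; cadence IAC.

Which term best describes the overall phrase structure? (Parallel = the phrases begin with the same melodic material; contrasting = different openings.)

parallel period

Phrase 1 ends with a Phrygian half cadence (weaker) and phrase 2 with an imperfect authentic cadence (stronger): antecedent + consequent = a period.
The two phrases open with the same material (a / a'), so the period is parallel.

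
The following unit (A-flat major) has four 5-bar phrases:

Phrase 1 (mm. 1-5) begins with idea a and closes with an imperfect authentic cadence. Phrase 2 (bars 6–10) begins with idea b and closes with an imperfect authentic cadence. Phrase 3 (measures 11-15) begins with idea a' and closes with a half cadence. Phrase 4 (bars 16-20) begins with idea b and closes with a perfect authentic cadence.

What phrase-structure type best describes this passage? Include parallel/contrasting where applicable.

Four phrases in two halves: the first half (mm. 1–10) ends with an imperfect authentic cadence, the second (bars 11-20) with a perfect authentic cadence — a large antecedent–consequent pair, i.e. a double period.
Phrase 3 begins with the same material as phrase 1, making it parallel.

parallel double period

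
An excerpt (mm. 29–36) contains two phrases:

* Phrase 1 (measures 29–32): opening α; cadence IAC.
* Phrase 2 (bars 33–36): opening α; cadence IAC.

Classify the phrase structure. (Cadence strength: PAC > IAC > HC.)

repeated phrase

Both phrases have the same opening (α) and the same cadence (imperfect authentic cadence): the second is a restatement, not a consequent, so this is a repeated phrase rather than a period.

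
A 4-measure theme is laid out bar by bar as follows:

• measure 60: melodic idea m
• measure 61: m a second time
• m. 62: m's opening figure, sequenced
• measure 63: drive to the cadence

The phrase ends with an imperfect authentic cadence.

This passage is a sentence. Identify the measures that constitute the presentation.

measures 60–61

The presentation of a sentence is the basic idea (measure 60) plus its repetition (m. 61); the presentation is therefore bars 60–61.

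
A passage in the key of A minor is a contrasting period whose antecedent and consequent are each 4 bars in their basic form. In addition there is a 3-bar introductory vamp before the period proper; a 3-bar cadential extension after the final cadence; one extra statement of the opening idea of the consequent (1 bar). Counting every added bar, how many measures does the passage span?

15 measures

Basic contrasting period: 4 + 4 = 8 bars.
8 (basic form) + 3 (introduction) + 3 (cadential extension) + 1 (extra statement) = 15.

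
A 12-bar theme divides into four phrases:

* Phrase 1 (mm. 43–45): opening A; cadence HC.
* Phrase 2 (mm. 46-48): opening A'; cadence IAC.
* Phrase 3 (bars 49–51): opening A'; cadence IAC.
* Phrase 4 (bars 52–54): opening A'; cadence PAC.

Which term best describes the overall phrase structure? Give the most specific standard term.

parallel double period

Four phrases in two halves: the first half (bars 43-48) ends with an imperfect authentic cadence, the second (measures 49–54) with a perfect authentic cadence — a large antecedent–consequent pair, i.e. a double period.
Phrase 3 begins with the same material as phrase 1, making it parallel.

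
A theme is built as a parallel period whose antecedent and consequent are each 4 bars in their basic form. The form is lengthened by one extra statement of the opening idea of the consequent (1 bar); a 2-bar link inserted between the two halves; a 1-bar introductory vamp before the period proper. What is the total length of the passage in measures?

12 measures

Basic parallel period: 4 + 4 = 8 bars.
8 (basic form) + 1 (extra statement) + 2 (link) + 1 (introduction) = 12.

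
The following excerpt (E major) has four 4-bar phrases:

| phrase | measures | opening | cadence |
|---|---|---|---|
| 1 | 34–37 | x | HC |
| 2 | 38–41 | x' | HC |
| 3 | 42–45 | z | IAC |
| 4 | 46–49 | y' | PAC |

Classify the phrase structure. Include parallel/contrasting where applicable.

contrasting double period

Four phrases in two halves: the first half (bars 34–41) ends with a half cadence, the second (measures 42–49) with a perfect authentic cadence — a large antecedent–consequent pair, i.e. a double period.
Phrase 3 begins with different material from phrase 1, making it contrasting.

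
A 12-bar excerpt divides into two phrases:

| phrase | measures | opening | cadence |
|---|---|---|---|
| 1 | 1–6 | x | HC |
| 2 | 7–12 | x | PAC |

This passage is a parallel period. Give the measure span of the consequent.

measures 7–12

The antecedent is the phrase ending with the weaker cadence (half cadence, phrase 1) and the consequent the one ending more conclusively (perfect authentic cadence, phrase 2); the consequent is bars 7–12.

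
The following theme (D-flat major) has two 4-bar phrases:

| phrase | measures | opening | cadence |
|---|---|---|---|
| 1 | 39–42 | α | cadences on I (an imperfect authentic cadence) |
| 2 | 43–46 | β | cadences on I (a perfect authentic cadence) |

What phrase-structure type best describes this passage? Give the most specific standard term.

Phrase 1 ends with an imperfect authentic cadence (weaker) and phrase 2 with a perfect authentic cadence (stronger): antecedent + consequent = a period.
The two phrases open with different material (α / β), so the period is contrasting.

contrasting period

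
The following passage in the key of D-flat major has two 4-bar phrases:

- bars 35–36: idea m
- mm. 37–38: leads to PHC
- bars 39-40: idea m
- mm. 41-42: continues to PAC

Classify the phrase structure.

Phrase 1 ends with a Phrygian half cadence (weaker) and phrase 2 with a perfect authentic cadence (stronger): antecedent + consequent = a period.
The two phrases open with the same material (m / m), so the period is parallel.

parallel period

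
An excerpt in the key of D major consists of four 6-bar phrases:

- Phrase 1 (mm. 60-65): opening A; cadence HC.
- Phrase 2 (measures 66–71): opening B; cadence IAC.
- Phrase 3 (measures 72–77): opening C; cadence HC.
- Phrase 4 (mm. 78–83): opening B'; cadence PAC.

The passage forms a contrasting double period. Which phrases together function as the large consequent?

In a double period the first pair of phrases (ending imperfect authentic cadence) is the large antecedent and the second pair (ending perfect authentic cadence) is the large consequent; the consequent is phrases 3 and 4.

phrases 3 and 4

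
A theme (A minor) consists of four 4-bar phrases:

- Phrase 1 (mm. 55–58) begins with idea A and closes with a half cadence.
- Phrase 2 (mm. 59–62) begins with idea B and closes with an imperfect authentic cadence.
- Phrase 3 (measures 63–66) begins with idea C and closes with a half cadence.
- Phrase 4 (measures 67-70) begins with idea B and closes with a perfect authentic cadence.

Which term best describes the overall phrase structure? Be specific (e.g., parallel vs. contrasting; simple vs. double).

contrasting double period

Four phrases in two halves: the first half (mm. 55–62) ends with an imperfect authentic cadence, the second (measures 63–70) with a perfect authentic cadence — a large antecedent–consequent pair, i.e. a double period.
Phrase 3 begins with different material from phrase 1, making it contrasting.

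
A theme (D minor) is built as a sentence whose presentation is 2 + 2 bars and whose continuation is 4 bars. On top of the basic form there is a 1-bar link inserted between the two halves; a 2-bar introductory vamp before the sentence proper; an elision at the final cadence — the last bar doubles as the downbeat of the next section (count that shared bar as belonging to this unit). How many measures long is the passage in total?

11 measures

Basic sentence: 2 + 2 + 4 = 8 bars.
8 (basic form) + 1 (link) + 2 (introduction) = 11.
The elision shares a bar with the next section but does not change this unit's count.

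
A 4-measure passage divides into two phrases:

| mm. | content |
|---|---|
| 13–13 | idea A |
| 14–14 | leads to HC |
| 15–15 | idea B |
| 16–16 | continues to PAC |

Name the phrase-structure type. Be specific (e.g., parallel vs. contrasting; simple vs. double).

contrasting period

Phrase 1 ends with a half cadence (weaker) and phrase 2 with a perfect authentic cadence (stronger): antecedent + consequent = a period.
The two phrases open with different material (A / B), so the period is contrasting.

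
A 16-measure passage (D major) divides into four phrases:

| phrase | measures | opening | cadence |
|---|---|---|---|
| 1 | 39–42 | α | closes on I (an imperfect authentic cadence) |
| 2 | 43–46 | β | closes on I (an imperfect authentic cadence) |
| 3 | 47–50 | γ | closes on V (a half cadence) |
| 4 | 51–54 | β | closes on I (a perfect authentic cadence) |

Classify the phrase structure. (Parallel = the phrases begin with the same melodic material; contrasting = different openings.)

Four phrases in two halves: the first half (mm. 39–46) ends with an imperfect authentic cadence, the second (bars 47–54) with a perfect authentic cadence — a large antecedent–consequent pair, i.e. a double period.
Phrase 3 begins with different material from phrase 1, making it contrasting.

contrasting double period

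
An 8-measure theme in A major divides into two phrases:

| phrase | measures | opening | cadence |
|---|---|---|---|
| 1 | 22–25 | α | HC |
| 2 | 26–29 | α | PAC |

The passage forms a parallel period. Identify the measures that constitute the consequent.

The antecedent is the phrase ending with the weaker cadence (half cadence, phrase 1) and the consequent the one ending more conclusively (perfect authentic cadence, phrase 2); the consequent is measures 26–29.

measures 26–29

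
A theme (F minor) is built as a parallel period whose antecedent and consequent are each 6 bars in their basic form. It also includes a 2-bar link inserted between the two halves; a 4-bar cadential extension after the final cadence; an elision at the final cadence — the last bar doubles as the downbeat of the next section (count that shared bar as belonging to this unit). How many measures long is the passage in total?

18 measures

Basic parallel period: 6 + 6 = 12 bars.
12 (basic form) + 2 (link) + 4 (cadential extension) = 18.
The elision shares a bar with the next section but does not change this unit's count.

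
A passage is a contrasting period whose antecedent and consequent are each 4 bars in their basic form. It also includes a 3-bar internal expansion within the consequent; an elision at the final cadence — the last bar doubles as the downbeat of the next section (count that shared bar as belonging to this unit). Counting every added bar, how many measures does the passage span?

Basic contrasting period: 4 + 4 = 8 bars.
8 (basic form) + 3 (internal expansion) = 11.
The elision shares a bar with the next section but does not change this unit's count.

11 measures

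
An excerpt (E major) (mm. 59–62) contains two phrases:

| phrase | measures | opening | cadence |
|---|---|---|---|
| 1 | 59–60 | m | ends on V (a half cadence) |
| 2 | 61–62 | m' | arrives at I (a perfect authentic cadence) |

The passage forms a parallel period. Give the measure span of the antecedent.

The phrase ending with the weaker cadence (half cadence) is the antecedent; the one ending more conclusively (perfect authentic cadence) is the consequent. The antecedent is measures 59–60.

measures 59–60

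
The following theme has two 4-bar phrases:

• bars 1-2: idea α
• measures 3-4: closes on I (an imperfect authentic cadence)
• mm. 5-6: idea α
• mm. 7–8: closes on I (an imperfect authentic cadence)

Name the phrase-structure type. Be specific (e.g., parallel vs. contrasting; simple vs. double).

repeated phrase

Both phrases have the same opening (α) and the same cadence (imperfect authentic cadence): the second is a restatement, not a consequent, so this is a repeated phrase rather than a period.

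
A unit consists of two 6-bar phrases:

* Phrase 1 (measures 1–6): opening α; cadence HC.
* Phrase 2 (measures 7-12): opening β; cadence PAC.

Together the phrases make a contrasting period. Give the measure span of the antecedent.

The phrase ending with the weaker cadence (half cadence) is the antecedent; the one ending more conclusively (perfect authentic cadence) is the consequent. The antecedent is measures 1–6.

measures 1–6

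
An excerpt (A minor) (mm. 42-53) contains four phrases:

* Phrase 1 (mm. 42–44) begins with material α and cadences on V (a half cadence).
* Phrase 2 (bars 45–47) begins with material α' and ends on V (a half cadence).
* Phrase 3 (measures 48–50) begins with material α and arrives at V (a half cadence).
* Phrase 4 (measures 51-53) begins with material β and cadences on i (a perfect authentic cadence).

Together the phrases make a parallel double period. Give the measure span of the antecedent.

In a double period the first pair of phrases (ending half cadence) is the large antecedent and the second pair (ending perfect authentic cadence) is the large consequent; the antecedent is measures 42–47.

measures 42–47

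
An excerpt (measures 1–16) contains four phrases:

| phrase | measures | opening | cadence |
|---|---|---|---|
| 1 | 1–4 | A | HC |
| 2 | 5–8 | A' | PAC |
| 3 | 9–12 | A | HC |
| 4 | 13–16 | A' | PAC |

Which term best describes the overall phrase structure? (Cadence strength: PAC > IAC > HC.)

The cadence pattern HC–PAC–HC–PAC is weak–strong twice, and phrases 3–4 restate phrases 1–2: a period heard twice, not a double period (which would end weakly at phrase 2).

repeated period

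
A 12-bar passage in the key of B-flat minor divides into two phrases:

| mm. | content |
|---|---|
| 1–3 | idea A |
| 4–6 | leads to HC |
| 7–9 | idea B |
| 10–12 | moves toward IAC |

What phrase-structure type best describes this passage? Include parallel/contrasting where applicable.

Phrase 1 ends with a half cadence (weaker) and phrase 2 with an imperfect authentic cadence (stronger): antecedent + consequent = a period.
The two phrases open with different material (A / B), so the period is contrasting.

contrasting period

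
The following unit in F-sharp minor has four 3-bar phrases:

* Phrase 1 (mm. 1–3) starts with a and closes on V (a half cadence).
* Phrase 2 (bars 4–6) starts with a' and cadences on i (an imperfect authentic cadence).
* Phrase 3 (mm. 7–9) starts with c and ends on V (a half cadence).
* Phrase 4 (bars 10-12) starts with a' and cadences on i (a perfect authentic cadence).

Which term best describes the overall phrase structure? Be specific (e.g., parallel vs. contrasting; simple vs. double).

contrasting double period

Four phrases in two halves: the first half (mm. 1–6) ends with an imperfect authentic cadence, the second (mm. 7-12) with a perfect authentic cadence — a large antecedent–consequent pair, i.e. a double period.
Phrase 3 begins with different material from phrase 1, making it contrasting.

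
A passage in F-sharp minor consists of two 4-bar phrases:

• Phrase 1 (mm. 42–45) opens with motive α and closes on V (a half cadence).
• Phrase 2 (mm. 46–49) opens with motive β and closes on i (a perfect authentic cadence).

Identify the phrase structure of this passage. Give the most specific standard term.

contrasting period

Phrase 1 ends with a half cadence (weaker) and phrase 2 with a perfect authentic cadence (stronger): antecedent + consequent = a period.
The two phrases open with different material (α / β), so the period is contrasting.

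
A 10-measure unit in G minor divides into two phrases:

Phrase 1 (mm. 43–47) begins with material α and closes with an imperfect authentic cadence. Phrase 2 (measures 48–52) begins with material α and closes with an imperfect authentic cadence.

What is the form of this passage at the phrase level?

repeated phrase

Both phrases have the same opening (α) and the same cadence (imperfect authentic cadence): the second is a restatement, not a consequent, so this is a repeated phrase rather than a period.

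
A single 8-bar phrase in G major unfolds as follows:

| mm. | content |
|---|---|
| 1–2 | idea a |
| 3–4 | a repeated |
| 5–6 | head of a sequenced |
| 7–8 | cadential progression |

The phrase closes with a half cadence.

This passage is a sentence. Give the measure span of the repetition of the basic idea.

The presentation of a sentence is the basic idea (mm. 1–2) plus its repetition (bars 3–4); the repetition of the basic idea is therefore mm. 3–4.

measures 3–4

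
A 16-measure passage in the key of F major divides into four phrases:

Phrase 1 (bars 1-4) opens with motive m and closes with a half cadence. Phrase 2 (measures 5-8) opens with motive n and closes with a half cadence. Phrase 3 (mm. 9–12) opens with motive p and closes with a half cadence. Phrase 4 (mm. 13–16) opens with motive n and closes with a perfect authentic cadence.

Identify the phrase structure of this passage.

contrasting double period

Four phrases in two halves: the first half (mm. 1-8) ends with a half cadence, the second (measures 9–16) with a perfect authentic cadence — a large antecedent–consequent pair, i.e. a double period.
Phrase 3 begins with different material from phrase 1, making it contrasting.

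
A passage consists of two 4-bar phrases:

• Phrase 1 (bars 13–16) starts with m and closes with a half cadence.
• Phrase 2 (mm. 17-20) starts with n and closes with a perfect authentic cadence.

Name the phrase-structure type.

contrasting period

Phrase 1 ends with a half cadence (weaker) and phrase 2 with a perfect authentic cadence (stronger): antecedent + consequent = a period.
The two phrases open with different material (m / n), so the period is contrasting.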